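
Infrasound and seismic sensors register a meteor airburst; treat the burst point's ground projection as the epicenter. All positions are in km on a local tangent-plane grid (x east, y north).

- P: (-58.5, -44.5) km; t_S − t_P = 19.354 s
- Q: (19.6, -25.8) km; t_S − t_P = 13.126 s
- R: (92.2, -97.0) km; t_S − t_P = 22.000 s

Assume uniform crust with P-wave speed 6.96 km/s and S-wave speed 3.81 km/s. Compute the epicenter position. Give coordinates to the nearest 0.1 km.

Distance from S−P lag: d = Δt · v_P v_S / (v_P − v_S) = Δt · (6.96·3.81)/(6.96−3.81) ≈ 8.4183·Δt.
So d_P = 162.93, d_Q = 110.50, d_R = 185.20 km.
Circle about each station: (x + 58.5)² + (y + 44.5)² = 162.93²; (x − 19.6)² + (y + 25.8)² = 110.50²; (x − 92.2)² + (y + 97.0)² = 185.20².
Subtracting pairs of circle equations eliminates x²+y² and gives linear equations (the radical axes):
156.2 x + 37.4 y = 9983.23
301.4 x − 105.0 y = 4754.48
Solving the 2×2 system: x ≈ 44.3, y ≈ 81.9 km.
Check against P (with the unrounded x, y): √((x + 58.5)²+(y + 44.5)²) = 162.92 ≈ 162.93 km. ✓

44.3 km east, 81.9 km north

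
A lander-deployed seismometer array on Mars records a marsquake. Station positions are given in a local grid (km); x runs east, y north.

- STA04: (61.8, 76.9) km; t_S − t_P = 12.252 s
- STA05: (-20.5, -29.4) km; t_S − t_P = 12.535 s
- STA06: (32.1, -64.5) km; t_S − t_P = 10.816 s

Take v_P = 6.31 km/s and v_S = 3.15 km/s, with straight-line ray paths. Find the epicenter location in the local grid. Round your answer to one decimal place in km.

Distance from S−P lag: d = Δt · v_P v_S / (v_P − v_S) = Δt · (6.31·3.15)/(6.31−3.15) ≈ 6.2900·Δt.
So d_STA04 = 77.07, d_STA05 = 78.85, d_STA06 = 68.03 km.
Circle about each station: (x − 61.8)² + (y − 76.9)² = 77.07²; (x + 20.5)² + (y + 29.4)² = 78.85²; (x − 32.1)² + (y + 64.5)² = 68.03².
Subtracting pairs of circle equations eliminates x²+y² and gives linear equations (the radical axes):
-164.6 x − 212.6 y = -8725.78
-59.4 x − 282.8 y = -3230.49
Solving the 2×2 system: x ≈ 52.5, y ≈ 0.4 km.

(52.5, 0.4)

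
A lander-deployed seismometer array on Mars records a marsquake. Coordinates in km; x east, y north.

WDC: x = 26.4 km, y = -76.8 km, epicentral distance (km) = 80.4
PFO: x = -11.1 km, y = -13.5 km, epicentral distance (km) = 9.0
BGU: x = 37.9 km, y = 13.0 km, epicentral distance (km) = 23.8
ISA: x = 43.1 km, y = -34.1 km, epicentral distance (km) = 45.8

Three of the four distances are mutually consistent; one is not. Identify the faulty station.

PFO

Solve using three stations at a time. Using WDC, BGU, ISA (subtract circle equations pairwise → linear system) gives (x, y) ≈ (16.0, 3.0).
Distances from that point to each station vs reported:
  WDC: calculated 80.5 vs reported 80.4 → residual 0.1 km
  PFO: calculated 31.8 vs reported 9.0 → residual 22.8 km
  BGU: calculated 24.0 vs reported 23.8 → residual 0.2 km
  ISA: calculated 45.9 vs reported 45.8 → residual 0.1 km
WDC, BGU, ISA are mutually consistent (residuals ≈ 0); PFO is off by 22.8 km.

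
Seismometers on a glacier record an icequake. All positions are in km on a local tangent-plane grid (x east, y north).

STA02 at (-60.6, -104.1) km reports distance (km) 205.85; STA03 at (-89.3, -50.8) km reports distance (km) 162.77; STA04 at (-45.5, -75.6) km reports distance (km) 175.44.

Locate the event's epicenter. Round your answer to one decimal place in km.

-24.7 km east, 98.6 km north

Circle about each station: (x + 60.6)² + (y + 104.1)² = 205.85²; (x + 89.3)² + (y + 50.8)² = 162.77²; (x + 45.5)² + (y + 75.6)² = 175.44².
Subtracting pairs of circle equations eliminates x²+y² and gives linear equations (the radical axes):
-57.4 x + 106.6 y = 11926.11
30.2 x + 57.0 y = 4871.47
Solving the 2×2 system: x ≈ -24.7, y ≈ 98.6 km.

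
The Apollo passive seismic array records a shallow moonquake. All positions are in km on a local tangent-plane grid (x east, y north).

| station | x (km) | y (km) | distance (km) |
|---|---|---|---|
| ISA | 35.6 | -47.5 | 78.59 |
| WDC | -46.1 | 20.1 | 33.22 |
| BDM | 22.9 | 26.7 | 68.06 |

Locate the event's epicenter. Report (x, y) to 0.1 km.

(-33.9, -10.8)

Circle about each station: (x − 35.6)² + (y + 47.5)² = 78.59²; (x + 46.1)² + (y − 20.1)² = 33.22²; (x − 22.9)² + (y − 26.7)² = 68.06².
Subtracting pairs of circle equations eliminates x²+y² and gives linear equations (the radical axes):
-163.4 x + 135.2 y = 4078.43
-25.4 x + 148.4 y = -742.09
Solving the 2×2 system: x ≈ -33.9, y ≈ -10.8 km.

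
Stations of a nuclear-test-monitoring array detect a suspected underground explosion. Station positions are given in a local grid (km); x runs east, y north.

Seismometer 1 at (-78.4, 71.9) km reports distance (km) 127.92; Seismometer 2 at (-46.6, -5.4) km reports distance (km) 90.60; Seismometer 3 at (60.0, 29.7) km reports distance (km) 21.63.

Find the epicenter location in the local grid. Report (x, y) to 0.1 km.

Circle about each station: (x + 78.4)² + (y − 71.9)² = 127.92²; (x + 46.6)² + (y + 5.4)² = 90.60²; (x − 60.0)² + (y − 29.7)² = 21.63².
Subtracting pairs of circle equations eliminates x²+y² and gives linear equations (the radical axes):
63.6 x − 154.6 y = -960.28
276.8 x − 84.4 y = 9061.59
Solving the 2×2 system: x ≈ 39.6, y ≈ 22.5 km.

x ≈ 39.6 km, y ≈ 22.5 km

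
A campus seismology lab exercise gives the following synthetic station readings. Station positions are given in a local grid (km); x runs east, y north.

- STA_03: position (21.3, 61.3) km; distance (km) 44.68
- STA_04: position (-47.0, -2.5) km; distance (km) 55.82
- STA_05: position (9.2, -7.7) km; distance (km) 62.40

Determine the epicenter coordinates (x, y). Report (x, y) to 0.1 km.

Circle about each station: (x − 21.3)² + (y − 61.3)² = 44.68²; (x + 47.0)² + (y + 2.5)² = 55.82²; (x − 9.2)² + (y + 7.7)² = 62.40².
Subtracting the STA_03 equation from the STA_04 and STA_05 equations removes the quadratic terms:
-136.6 x − 127.6 y = -3115.70
-24.2 x − 138.0 y = -5964.91
Solving the 2×2 system: x ≈ -21.0, y ≈ 46.9 km.

x ≈ -21.0 km, y ≈ 46.9 km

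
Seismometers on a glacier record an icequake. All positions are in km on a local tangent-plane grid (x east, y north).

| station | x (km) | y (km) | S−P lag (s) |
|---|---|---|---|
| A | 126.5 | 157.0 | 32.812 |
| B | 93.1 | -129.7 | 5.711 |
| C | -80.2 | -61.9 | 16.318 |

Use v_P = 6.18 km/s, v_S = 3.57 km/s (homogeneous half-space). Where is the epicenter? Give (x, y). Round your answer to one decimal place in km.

Distance from S−P lag: d = Δt · v_P v_S / (v_P − v_S) = Δt · (6.18·3.57)/(6.18−3.57) ≈ 8.4531·Δt.
So d_A = 277.36, d_B = 48.28, d_C = 137.94 km.
Circle about each station: (x − 126.5)² + (y − 157.0)² = 277.36²; (x − 93.1)² + (y + 129.7)² = 48.28²; (x + 80.2)² + (y + 61.9)² = 137.94².
Subtracting pairs of circle equations eliminates x²+y² and gives linear equations (the radical axes):
-66.8 x − 573.4 y = 59436.06
-413.4 x − 437.8 y = 27513.53
Solving the 2×2 system: x ≈ 49.3, y ≈ -109.4 km.

(49.3, -109.4)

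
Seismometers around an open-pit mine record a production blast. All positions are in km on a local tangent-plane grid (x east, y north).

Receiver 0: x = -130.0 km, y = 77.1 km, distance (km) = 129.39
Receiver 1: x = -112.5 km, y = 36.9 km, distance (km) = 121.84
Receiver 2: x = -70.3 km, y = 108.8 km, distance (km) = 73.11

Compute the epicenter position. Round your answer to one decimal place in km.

Circle about each station: (x + 130.0)² + (y − 77.1)² = 129.39²; (x + 112.5)² + (y − 36.9)² = 121.84²; (x + 70.3)² + (y − 108.8)² = 73.11².
Subtracting the Receiver 0 equation from the Receiver 1 and Receiver 2 equations removes the quadratic terms:
35.0 x − 80.4 y = -6929.76
119.4 x + 63.4 y = 5331.82
Solving the 2×2 system: x ≈ -0.9, y ≈ 85.8 km.

x ≈ -0.9 km, y ≈ 85.8 km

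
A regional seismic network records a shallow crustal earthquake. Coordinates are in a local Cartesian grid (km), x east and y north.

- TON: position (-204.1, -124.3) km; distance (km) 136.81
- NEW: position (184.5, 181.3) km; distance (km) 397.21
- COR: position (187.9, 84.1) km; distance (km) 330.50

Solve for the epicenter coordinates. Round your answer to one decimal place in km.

Circle about each station: (x + 204.1)² + (y + 124.3)² = 136.81²; (x − 184.5)² + (y − 181.3)² = 397.21²; (x − 187.9)² + (y − 84.1)² = 330.50².
Subtracting the TON equation from the NEW and COR equations removes the quadratic terms:
777.2 x + 611.2 y = -129256.17
784.0 x + 416.8 y = -105241.35
Solving the 2×2 system: x ≈ -67.3, y ≈ -125.9 km.

-67.3 km east, -125.9 km north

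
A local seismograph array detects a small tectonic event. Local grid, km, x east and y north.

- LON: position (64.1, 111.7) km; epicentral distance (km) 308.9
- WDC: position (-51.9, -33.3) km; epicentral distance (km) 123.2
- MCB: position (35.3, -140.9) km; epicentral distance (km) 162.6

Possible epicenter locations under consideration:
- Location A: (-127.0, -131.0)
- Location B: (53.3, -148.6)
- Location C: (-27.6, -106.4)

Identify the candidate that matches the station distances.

Location A

For each candidate, compare |candidate − station| to the reported distance:
Location A: residuals LON 0.0, WDC 0.0, MCB 0.0 → max 0.0 km
Location B: residuals LON 48.4, WDC 32.9, MCB 143.0 → max 143.0 km
Location C: residuals LON 72.3, WDC 46.2, MCB 90.9 → max 90.9 km
Only Location A has all residuals ≈ 0.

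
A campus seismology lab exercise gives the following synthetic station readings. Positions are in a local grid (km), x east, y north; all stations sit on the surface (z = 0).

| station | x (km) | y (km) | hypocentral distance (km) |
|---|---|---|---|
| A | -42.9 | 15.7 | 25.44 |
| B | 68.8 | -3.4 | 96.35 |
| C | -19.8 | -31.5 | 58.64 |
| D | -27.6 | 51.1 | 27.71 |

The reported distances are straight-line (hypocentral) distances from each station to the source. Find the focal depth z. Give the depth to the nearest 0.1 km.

z ≈ 10.7 km

Each station gives a sphere (x−x_i)² + (y−y_i)² + z² = d_i² (stations at z=0).
Subtracting the A sphere from B and C: z² cancels, leaving linear equations in x and y:
223.4 x − 38.2 y = -5978.03
46.2 x − 94.4 y = -3494.07
Solving: x ≈ -22.296, y ≈ 26.102 km (keep extra digits for the depth step; rounded: -22.3, 26.1).
Then from the A sphere: z² = 25.44² − (x + 42.9)² − (y − 15.7)² with x = -22.296, y = 26.102, so z ≈ 10.699 ≈ 10.7 km.
Check against D (with the unrounded solution): distance 27.70 ≈ 27.71 km. ✓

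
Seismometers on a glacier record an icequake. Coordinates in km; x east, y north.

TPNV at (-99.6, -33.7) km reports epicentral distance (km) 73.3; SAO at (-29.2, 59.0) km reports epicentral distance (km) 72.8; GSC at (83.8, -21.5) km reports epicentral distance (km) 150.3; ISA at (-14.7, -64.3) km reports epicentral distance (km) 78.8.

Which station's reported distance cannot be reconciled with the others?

TPNV

Solve using three stations at a time. Using SAO, GSC, ISA (subtract circle equations pairwise → linear system) gives (x, y) ≈ (-65.5, -4.1).
Distances from that point to each station vs reported:
  TPNV: calculated 45.2 vs reported 73.3 → residual 28.1 km
  SAO: calculated 72.8 vs reported 72.8 → residual 0.0 km
  GSC: calculated 150.3 vs reported 150.3 → residual 0.0 km
  ISA: calculated 78.8 vs reported 78.8 → residual 0.0 km
SAO, GSC, ISA are mutually consistent (residuals ≈ 0); TPNV is off by 28.1 km.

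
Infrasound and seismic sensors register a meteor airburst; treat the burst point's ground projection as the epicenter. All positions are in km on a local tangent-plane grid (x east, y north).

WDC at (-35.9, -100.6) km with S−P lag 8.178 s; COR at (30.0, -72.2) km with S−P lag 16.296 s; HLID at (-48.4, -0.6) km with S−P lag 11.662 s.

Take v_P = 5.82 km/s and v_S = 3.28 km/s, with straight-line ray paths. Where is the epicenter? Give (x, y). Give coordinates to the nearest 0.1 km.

Distance from S−P lag: d = Δt · v_P v_S / (v_P − v_S) = Δt · (5.82·3.28)/(5.82−3.28) ≈ 7.5156·Δt.
So d_WDC = 61.46, d_COR = 122.47, d_HLID = 87.65 km.
Circle about each station: (x + 35.9)² + (y + 100.6)² = 61.46²; (x − 30.0)² + (y + 72.2)² = 122.47²; (x + 48.4)² + (y + 0.6)² = 87.65².
Subtracting the WDC equation from the COR and HLID equations removes the quadratic terms:
131.8 x + 56.8 y = -16517.90
-25.0 x + 200.0 y = -12971.44
Solving the 2×2 system: x ≈ -92.4, y ≈ -76.4 km.

x ≈ -92.4 km, y ≈ -76.4 km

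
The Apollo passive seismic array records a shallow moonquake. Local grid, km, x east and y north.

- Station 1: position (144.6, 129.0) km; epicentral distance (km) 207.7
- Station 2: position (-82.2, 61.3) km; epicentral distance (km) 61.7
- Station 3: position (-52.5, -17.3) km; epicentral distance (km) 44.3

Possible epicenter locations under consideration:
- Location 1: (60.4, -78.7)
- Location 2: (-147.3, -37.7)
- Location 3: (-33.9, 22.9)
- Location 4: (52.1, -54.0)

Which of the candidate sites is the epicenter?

For each candidate, compare |candidate − station| to the reported distance:
Location 1: residuals Station 1 16.4, Station 2 138.1, Station 3 84.2 → max 138.1 km
Location 2: residuals Station 1 128.4, Station 2 56.8, Station 3 52.7 → max 128.4 km
Location 3: residuals Station 1 0.0, Station 2 0.0, Station 3 0.0 → max 0.0 km
Location 4: residuals Station 1 2.7, Station 2 115.3, Station 3 66.6 → max 115.3 km
Only Location 3 has all residuals ≈ 0.

Location 3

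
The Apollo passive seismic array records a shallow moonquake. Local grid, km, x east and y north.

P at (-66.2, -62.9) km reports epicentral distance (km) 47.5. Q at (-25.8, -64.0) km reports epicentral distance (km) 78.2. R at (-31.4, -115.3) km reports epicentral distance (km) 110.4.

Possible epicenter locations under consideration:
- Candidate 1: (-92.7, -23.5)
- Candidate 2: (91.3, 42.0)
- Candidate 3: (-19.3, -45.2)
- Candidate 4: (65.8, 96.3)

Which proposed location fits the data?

For each candidate, compare |candidate − station| to the reported distance:
Candidate 1: residuals P 0.0, Q 0.0, R 0.0 → max 0.0 km
Candidate 2: residuals P 141.7, Q 79.8, R 89.1 → max 141.7 km
Candidate 3: residuals P 2.6, Q 58.3, R 39.3 → max 58.3 km
Candidate 4: residuals P 159.3, Q 106.4, R 122.5 → max 159.3 km
Only Candidate 1 has all residuals ≈ 0.

Candidate 1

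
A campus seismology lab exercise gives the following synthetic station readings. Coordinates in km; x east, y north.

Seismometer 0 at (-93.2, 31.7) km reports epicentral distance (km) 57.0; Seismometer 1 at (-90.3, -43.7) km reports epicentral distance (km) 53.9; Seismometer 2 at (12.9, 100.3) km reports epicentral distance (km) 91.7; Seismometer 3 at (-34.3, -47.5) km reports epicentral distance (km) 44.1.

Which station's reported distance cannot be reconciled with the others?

Solve using three stations at a time. Using Seismometer 0, Seismometer 1, Seismometer 3 (subtract circle equations pairwise → linear system) gives (x, y) ≈ (-51.1, -6.7).
Distances from that point to each station vs reported:
  Seismometer 0: calculated 57.0 vs reported 57.0 → residual 0.0 km
  Seismometer 1: calculated 53.9 vs reported 53.9 → residual 0.0 km
  Seismometer 2: calculated 124.7 vs reported 91.7 → residual 33.0 km
  Seismometer 3: calculated 44.1 vs reported 44.1 → residual 0.0 km
Seismometer 0, Seismometer 1, Seismometer 3 are mutually consistent (residuals ≈ 0); Seismometer 2 is off by 33.0 km.

Seismometer 2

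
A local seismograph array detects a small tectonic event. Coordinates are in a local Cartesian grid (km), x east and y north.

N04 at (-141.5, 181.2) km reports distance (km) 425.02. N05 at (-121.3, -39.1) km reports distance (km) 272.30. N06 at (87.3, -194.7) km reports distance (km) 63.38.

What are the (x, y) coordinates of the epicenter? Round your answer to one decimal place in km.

Circle about each station: (x + 141.5)² + (y − 181.2)² = 425.02²; (x + 121.3)² + (y + 39.1)² = 272.30²; (x − 87.3)² + (y + 194.7)² = 63.38².
Subtracting the N04 equation from the N05 and N06 equations removes the quadratic terms:
40.4 x − 440.6 y = 69881.52
457.6 x − 751.8 y = 169298.67
Solving the 2×2 system: x ≈ 128.8, y ≈ -146.8 km.
Check against N04 (with the unrounded x, y): √((x + 141.5)²+(y − 181.2)²) = 425.02 ≈ 425.02 km. ✓

128.8 km east, -146.8 km north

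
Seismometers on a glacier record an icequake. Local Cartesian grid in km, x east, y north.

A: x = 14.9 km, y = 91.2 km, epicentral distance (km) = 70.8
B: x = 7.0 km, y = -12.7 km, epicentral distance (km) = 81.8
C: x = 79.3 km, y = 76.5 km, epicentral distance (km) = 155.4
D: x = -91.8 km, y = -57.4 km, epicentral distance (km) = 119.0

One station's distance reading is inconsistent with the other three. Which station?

Solve using three stations at a time. Using A, B, D (subtract circle equations pairwise → linear system) gives (x, y) ≈ (-43.7, 51.5).
Distances from that point to each station vs reported:
  A: calculated 70.8 vs reported 70.8 → residual 0.0 km
  B: calculated 81.8 vs reported 81.8 → residual 0.0 km
  C: calculated 125.6 vs reported 155.4 → residual 29.8 km
  D: calculated 119.0 vs reported 119.0 → residual 0.0 km
A, B, D are mutually consistent (residuals ≈ 0); C is off by 29.8 km.

C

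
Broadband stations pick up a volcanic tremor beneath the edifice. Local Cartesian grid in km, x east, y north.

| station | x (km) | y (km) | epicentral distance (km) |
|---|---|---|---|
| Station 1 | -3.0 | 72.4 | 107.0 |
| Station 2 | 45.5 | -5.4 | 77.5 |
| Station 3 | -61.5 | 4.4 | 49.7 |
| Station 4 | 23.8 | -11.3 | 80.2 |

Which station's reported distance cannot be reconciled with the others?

Solve using three stations at a time. Using Station 1, Station 2, Station 3 (subtract circle equations pairwise → linear system) gives (x, y) ≈ (-27.4, -31.8).
Distances from that point to each station vs reported:
  Station 1: calculated 107.0 vs reported 107.0 → residual 0.0 km
  Station 2: calculated 77.5 vs reported 77.5 → residual 0.0 km
  Station 3: calculated 49.7 vs reported 49.7 → residual 0.0 km
  Station 4: calculated 55.1 vs reported 80.2 → residual 25.1 km
Station 1, Station 2, Station 3 are mutually consistent (residuals ≈ 0); Station 4 is off by 25.1 km.

Station 4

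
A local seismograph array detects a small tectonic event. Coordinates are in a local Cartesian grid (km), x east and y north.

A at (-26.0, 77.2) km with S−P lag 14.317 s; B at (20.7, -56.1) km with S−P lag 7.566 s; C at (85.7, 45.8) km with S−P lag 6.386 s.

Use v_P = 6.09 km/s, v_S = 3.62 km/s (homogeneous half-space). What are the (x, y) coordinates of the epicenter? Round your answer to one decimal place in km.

x ≈ 68.7 km, y ≈ -8.6 km

Distance from S−P lag: d = Δt · v_P v_S / (v_P − v_S) = Δt · (6.09·3.62)/(6.09−3.62) ≈ 8.9254·Δt.
So d_A = 127.79, d_B = 67.53, d_C = 57.00 km.
Circle about each station: (x + 26.0)² + (y − 77.2)² = 127.79²; (x − 20.7)² + (y + 56.1)² = 67.53²; (x − 85.7)² + (y − 45.8)² = 57.00².
Subtracting pairs of circle equations eliminates x²+y² and gives linear equations (the radical axes):
93.4 x − 266.6 y = 8709.84
223.4 x − 62.8 y = 15887.57
Solving the 2×2 system: x ≈ 68.7, y ≈ -8.6 km.
Check against A (with the unrounded x, y): √((x + 26.0)²+(y − 77.2)²) = 127.79 ≈ 127.79 km. ✓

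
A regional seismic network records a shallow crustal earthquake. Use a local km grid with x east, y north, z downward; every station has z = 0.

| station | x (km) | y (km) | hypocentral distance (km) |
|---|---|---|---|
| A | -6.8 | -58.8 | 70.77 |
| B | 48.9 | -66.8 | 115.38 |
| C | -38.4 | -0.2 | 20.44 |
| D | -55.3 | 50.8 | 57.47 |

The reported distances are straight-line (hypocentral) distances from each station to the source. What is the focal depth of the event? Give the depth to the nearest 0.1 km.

depth ≈ 19.3 km

Each station gives a sphere (x−x_i)² + (y−y_i)² + z² = d_i² (stations at z=0).
Subtracting the A sphere from B and C: z² cancels, leaving linear equations in x and y:
111.4 x − 16.0 y = -4954.38
-63.2 x + 117.2 y = 2561.52
Solving: x ≈ -44.805, y ≈ -2.305 km (keep extra digits for the depth step; rounded: -44.8, -2.3).
Then from the A sphere: z² = 70.77² − (x + 6.8)² − (y + 58.8)² with x = -44.805, y = -2.305, so z ≈ 19.296 ≈ 19.3 km.
Check against D (with the unrounded solution): distance 57.47 ≈ 57.47 km. ✓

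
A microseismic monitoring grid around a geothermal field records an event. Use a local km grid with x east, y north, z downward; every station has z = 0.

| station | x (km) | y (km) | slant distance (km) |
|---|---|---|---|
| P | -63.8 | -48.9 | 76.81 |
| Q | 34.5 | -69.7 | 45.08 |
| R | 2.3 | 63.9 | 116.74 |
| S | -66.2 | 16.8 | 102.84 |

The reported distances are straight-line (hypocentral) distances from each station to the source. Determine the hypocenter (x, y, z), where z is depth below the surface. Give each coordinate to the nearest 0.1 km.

(7.2, -49.0, 29.3)

Each station gives a sphere (x−x_i)² + (y−y_i)² + z² = d_i² (stations at z=0).
Subtracting the P sphere from Q and R: z² cancels, leaving linear equations in x and y:
196.6 x − 41.6 y = 3454.26
132.2 x + 225.6 y = -10101.60
Solving: x ≈ 7.202, y ≈ -48.997 km (keep extra digits for the depth step; rounded: 7.2, -49.0).
Then from the P sphere: z² = 76.81² − (x + 63.8)² − (y + 48.9)² with x = 7.202, y = -48.997, so z ≈ 29.300 ≈ 29.3 km.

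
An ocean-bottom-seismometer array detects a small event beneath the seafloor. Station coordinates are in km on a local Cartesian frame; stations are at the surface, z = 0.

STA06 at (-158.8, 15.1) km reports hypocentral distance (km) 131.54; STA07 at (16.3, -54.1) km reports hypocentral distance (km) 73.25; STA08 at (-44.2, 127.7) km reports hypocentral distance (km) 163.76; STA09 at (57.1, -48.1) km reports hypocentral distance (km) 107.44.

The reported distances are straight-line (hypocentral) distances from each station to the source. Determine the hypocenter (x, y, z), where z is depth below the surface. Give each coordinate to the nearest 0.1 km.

x ≈ -41.9 km, y ≈ -31.5 km, depth ≈ 38.3 km

Each station gives a sphere (x−x_i)² + (y−y_i)² + z² = d_i² (stations at z=0).
Subtracting the STA06 sphere from STA07 and STA08: z² cancels, leaving linear equations in x and y:
350.2 x − 138.4 y = -10315.74
229.2 x + 225.2 y = -16699.09
Solving: x ≈ -41.906, y ≈ -31.502 km (keep extra digits for the depth step; rounded: -41.9, -31.5).
Then from the STA06 sphere: z² = 131.54² − (x + 158.8)² − (y − 15.1)² with x = -41.906, y = -31.502, so z ≈ 38.299 ≈ 38.3 km.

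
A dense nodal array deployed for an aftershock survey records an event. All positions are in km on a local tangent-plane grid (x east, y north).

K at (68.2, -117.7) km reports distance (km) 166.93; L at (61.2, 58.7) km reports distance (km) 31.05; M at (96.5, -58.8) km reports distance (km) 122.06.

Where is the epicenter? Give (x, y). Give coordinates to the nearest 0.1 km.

Circle about each station: (x − 68.2)² + (y + 117.7)² = 166.93²; (x − 61.2)² + (y − 58.7)² = 31.05²; (x − 96.5)² + (y + 58.8)² = 122.06².
Subtracting pairs of circle equations eliminates x²+y² and gives linear equations (the radical axes):
-14.0 x + 352.8 y = 15588.12
56.6 x + 117.8 y = 7232.14
Solving the 2×2 system: x ≈ 33.1, y ≈ 45.5 km.

33.1 km east, 45.5 km north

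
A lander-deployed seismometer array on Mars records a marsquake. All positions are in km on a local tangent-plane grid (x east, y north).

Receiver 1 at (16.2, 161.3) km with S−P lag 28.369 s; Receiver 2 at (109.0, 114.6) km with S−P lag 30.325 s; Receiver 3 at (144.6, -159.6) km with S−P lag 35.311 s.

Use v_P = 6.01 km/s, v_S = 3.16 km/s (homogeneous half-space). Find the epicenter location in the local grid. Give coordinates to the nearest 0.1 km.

Distance from S−P lag: d = Δt · v_P v_S / (v_P − v_S) = Δt · (6.01·3.16)/(6.01−3.16) ≈ 6.6637·Δt.
So d_Receiver 1 = 189.04, d_Receiver 2 = 202.08, d_Receiver 3 = 235.30 km.
Circle about each station: (x − 16.2)² + (y − 161.3)² = 189.04²; (x − 109.0)² + (y − 114.6)² = 202.08²; (x − 144.6)² + (y + 159.6)² = 235.30².
Subtracting the Receiver 1 equation from the Receiver 2 and Receiver 3 equations removes the quadratic terms:
185.6 x − 93.4 y = -6366.17
256.8 x − 641.8 y = 471.22
Solving the 2×2 system: x ≈ -43.4, y ≈ -18.1 km.
Check against Receiver 1 (with the unrounded x, y): √((x − 16.2)²+(y − 161.3)²) = 189.05 ≈ 189.04 km. ✓

x ≈ -43.4 km, y ≈ -18.1 km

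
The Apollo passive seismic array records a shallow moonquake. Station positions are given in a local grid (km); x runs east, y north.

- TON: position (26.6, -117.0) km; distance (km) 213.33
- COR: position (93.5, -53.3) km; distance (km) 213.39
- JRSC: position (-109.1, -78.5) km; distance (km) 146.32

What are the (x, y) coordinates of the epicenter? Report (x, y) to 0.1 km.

-83.7 km east, 65.6 km north

Circle about each station: (x − 26.6)² + (y + 117.0)² = 213.33²; (x − 93.5)² + (y + 53.3)² = 213.39²; (x + 109.1)² + (y + 78.5)² = 146.32².
Subtracting pairs of circle equations eliminates x²+y² and gives linear equations (the radical axes):
133.8 x + 127.4 y = -2839.02
-271.4 x + 77.0 y = 27768.65
Solving the 2×2 system: x ≈ -83.7, y ≈ 65.6 km.
Check against TON (with the unrounded x, y): √((x − 26.6)²+(y + 117.0)²) = 213.34 ≈ 213.33 km. ✓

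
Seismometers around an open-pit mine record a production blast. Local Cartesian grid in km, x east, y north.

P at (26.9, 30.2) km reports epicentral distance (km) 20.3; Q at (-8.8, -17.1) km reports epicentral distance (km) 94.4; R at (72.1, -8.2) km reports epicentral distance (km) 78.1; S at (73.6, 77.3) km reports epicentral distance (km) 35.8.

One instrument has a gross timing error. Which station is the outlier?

P

Solve using three stations at a time. Using Q, R, S (subtract circle equations pairwise → linear system) gives (x, y) ≈ (40.7, 63.3).
Distances from that point to each station vs reported:
  P: calculated 35.8 vs reported 20.3 → residual 15.5 km
  Q: calculated 94.4 vs reported 94.4 → residual 0.0 km
  R: calculated 78.1 vs reported 78.1 → residual 0.0 km
  S: calculated 35.8 vs reported 35.8 → residual 0.0 km
Q, R, S are mutually consistent (residuals ≈ 0); P is off by 15.5 km.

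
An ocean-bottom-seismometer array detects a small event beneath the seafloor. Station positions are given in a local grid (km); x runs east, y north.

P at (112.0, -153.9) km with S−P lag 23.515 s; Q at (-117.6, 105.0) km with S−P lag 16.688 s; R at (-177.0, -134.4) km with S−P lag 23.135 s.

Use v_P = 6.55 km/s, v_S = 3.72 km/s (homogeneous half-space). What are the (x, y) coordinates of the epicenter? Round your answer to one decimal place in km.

-25.4 km east, -5.2 km north

Distance from S−P lag: d = Δt · v_P v_S / (v_P − v_S) = Δt · (6.55·3.72)/(6.55−3.72) ≈ 8.6099·Δt.
So d_P = 202.46, d_Q = 143.68, d_R = 199.19 km.
Circle about each station: (x − 112.0)² + (y + 153.9)² = 202.46²; (x + 117.6)² + (y − 105.0)² = 143.68²; (x + 177.0)² + (y + 134.4)² = 199.19².
Subtracting pairs of circle equations eliminates x²+y² and gives linear equations (the radical axes):
-459.2 x + 517.8 y = 8971.66
-578.0 x + 39.0 y = 14476.55
Solving the 2×2 system: x ≈ -25.4, y ≈ -5.2 km.
Check against P (with the unrounded x, y): √((x − 112.0)²+(y + 153.9)²) = 202.46 ≈ 202.46 km. ✓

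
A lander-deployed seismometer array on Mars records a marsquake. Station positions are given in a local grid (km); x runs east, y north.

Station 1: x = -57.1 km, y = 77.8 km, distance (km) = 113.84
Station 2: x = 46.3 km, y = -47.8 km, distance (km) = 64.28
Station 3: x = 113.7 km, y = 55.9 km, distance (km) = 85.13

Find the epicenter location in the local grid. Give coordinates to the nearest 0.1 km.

Circle about each station: (x + 57.1)² + (y − 77.8)² = 113.84²; (x − 46.3)² + (y + 47.8)² = 64.28²; (x − 113.7)² + (y − 55.9)² = 85.13².
Subtracting pairs of circle equations eliminates x²+y² and gives linear equations (the radical axes):
206.8 x − 251.2 y = 3942.91
341.6 x − 43.8 y = 12451.68
Solving the 2×2 system: x ≈ 38.5, y ≈ 16.0 km.
Check against Station 1 (with the unrounded x, y): √((x + 57.1)²+(y − 77.8)²) = 113.84 ≈ 113.84 km. ✓

(38.5, 16.0)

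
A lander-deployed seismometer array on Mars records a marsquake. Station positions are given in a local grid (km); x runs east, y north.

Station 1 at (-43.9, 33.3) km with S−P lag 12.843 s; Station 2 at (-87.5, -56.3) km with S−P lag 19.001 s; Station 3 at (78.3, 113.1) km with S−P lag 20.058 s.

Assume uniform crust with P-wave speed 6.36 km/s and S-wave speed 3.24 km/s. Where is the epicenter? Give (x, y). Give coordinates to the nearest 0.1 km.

29.1 km east, -9.9 km north

Distance from S−P lag: d = Δt · v_P v_S / (v_P − v_S) = Δt · (6.36·3.24)/(6.36−3.24) ≈ 6.6046·Δt.
So d_Station 1 = 84.82, d_Station 2 = 125.49, d_Station 3 = 132.48 km.
Circle about each station: (x + 43.9)² + (y − 33.3)² = 84.82²; (x + 87.5)² + (y + 56.3)² = 125.49²; (x − 78.3)² + (y − 113.1)² = 132.48².
Subtracting the Station 1 equation from the Station 2 and Station 3 equations removes the quadratic terms:
-87.2 x − 179.2 y = -763.47
244.4 x + 159.6 y = 5529.88
Solving the 2×2 system: x ≈ 29.1, y ≈ -9.9 km.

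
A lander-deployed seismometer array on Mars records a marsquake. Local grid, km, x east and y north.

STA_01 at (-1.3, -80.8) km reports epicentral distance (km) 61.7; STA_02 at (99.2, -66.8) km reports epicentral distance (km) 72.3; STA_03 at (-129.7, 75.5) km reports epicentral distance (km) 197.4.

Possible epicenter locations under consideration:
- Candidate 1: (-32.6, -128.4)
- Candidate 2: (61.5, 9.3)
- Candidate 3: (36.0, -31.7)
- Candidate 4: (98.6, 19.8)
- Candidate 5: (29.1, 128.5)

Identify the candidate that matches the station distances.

For each candidate, compare |candidate − station| to the reported distance:
Candidate 1: residuals STA_01 4.7, STA_02 73.2, STA_03 28.4 → max 73.2 km
Candidate 2: residuals STA_01 48.1, STA_02 12.6, STA_03 4.9 → max 48.1 km
Candidate 3: residuals STA_01 0.0, STA_02 0.0, STA_03 0.0 → max 0.0 km
Candidate 4: residuals STA_01 80.1, STA_02 14.3, STA_03 37.6 → max 80.1 km
Candidate 5: residuals STA_01 149.8, STA_02 135.2, STA_03 30.0 → max 149.8 km
Only Candidate 3 has all residuals ≈ 0.

Candidate 3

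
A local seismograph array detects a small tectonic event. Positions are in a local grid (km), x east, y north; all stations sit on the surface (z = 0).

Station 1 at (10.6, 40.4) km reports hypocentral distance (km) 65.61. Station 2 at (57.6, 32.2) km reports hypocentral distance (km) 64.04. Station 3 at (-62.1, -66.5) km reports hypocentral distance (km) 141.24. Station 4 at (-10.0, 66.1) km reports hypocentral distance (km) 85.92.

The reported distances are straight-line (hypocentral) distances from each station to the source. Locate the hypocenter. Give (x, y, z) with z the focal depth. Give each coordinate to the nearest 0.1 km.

Each station gives a sphere (x−x_i)² + (y−y_i)² + z² = d_i² (stations at z=0).
Subtracting the Station 1 sphere from Station 2 and Station 3: z² cancels, leaving linear equations in x and y:
94.0 x − 16.4 y = 2813.63
-145.4 x − 213.8 y = -9109.93
Solving: x ≈ 33.403, y ≈ 19.893 km (keep extra digits for the depth step; rounded: 33.4, 19.9).
Then from the Station 1 sphere: z² = 65.61² − (x − 10.6)² − (y − 40.4)² with x = 33.403, y = 19.893, so z ≈ 58.001 ≈ 58.0 km.

x ≈ 33.4 km, y ≈ 19.9 km, depth ≈ 58.0 km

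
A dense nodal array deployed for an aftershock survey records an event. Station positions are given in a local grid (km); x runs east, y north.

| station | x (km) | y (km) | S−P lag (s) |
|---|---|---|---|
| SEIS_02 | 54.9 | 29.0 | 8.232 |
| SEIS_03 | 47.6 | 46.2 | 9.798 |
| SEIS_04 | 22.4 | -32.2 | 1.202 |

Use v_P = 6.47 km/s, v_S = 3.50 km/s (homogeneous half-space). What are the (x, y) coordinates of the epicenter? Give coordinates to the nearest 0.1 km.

Distance from S−P lag: d = Δt · v_P v_S / (v_P − v_S) = Δt · (6.47·3.50)/(6.47−3.50) ≈ 7.6246·Δt.
So d_SEIS_02 = 62.77, d_SEIS_03 = 74.71, d_SEIS_04 = 9.16 km.
Circle about each station: (x − 54.9)² + (y − 29.0)² = 62.77²; (x − 47.6)² + (y − 46.2)² = 74.71²; (x − 22.4)² + (y + 32.2)² = 9.16².
Subtracting the SEIS_02 equation from the SEIS_03 and SEIS_04 equations removes the quadratic terms:
-14.6 x + 34.4 y = -1096.32
-65.0 x − 122.4 y = 1539.76
Solving the 2×2 system: x ≈ 20.2, y ≈ -23.3 km.

(20.2, -23.3)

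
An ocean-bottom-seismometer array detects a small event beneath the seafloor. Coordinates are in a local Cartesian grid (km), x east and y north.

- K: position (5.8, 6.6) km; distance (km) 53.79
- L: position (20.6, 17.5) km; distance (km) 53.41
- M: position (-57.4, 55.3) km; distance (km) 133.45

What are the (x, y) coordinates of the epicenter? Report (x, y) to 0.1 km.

(45.4, -29.8)

Circle about each station: (x − 5.8)² + (y − 6.6)² = 53.79²; (x − 20.6)² + (y − 17.5)² = 53.41²; (x + 57.4)² + (y − 55.3)² = 133.45².
Subtracting pairs of circle equations eliminates x²+y² and gives linear equations (the radical axes):
29.6 x + 21.8 y = 694.15
-126.4 x + 97.4 y = -8639.89
Solving the 2×2 system: x ≈ 45.4, y ≈ -29.8 km.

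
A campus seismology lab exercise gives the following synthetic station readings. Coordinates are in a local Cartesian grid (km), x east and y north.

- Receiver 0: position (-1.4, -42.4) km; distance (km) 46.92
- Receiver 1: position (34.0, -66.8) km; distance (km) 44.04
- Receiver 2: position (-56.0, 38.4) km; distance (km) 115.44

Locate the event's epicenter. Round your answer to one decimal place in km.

Circle about each station: (x + 1.4)² + (y + 42.4)² = 46.92²; (x − 34.0)² + (y + 66.8)² = 44.04²; (x + 56.0)² + (y − 38.4)² = 115.44².
Subtracting the Receiver 0 equation from the Receiver 1 and Receiver 2 equations removes the quadratic terms:
70.8 x − 48.8 y = 4080.48
-109.2 x + 161.6 y = -8314.07
Solving the 2×2 system: x ≈ 41.5, y ≈ -23.4 km.

x ≈ 41.5 km, y ≈ -23.4 km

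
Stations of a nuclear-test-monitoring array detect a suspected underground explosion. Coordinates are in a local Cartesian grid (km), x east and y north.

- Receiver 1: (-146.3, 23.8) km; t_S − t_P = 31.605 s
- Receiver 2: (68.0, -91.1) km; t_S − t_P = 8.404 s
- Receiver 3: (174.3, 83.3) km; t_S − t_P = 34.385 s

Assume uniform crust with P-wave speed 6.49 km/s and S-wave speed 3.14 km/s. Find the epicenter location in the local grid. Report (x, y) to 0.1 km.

Distance from S−P lag: d = Δt · v_P v_S / (v_P − v_S) = Δt · (6.49·3.14)/(6.49−3.14) ≈ 6.0832·Δt.
So d_Receiver 1 = 192.26, d_Receiver 2 = 51.12, d_Receiver 3 = 209.17 km.
Circle about each station: (x + 146.3)² + (y − 23.8)² = 192.26²; (x − 68.0)² + (y + 91.1)² = 51.12²; (x − 174.3)² + (y − 83.3)² = 209.17².
Subtracting pairs of circle equations eliminates x²+y² and gives linear equations (the radical axes):
428.6 x − 229.8 y = 25303.73
641.2 x + 119.0 y = 8561.07
Solving the 2×2 system: x ≈ 25.1, y ≈ -63.3 km.

x ≈ 25.1 km, y ≈ -63.3 km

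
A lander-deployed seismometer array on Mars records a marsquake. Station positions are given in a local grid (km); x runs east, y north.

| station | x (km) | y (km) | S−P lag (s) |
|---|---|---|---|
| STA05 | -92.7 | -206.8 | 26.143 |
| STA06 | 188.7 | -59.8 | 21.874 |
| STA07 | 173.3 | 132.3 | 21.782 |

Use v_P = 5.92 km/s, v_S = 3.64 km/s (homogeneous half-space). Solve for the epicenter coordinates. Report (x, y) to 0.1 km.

x ≈ -0.9 km, y ≈ 22.6 km

Distance from S−P lag: d = Δt · v_P v_S / (v_P − v_S) = Δt · (5.92·3.64)/(5.92−3.64) ≈ 9.4512·Δt.
So d_STA05 = 247.08, d_STA06 = 206.74, d_STA07 = 205.87 km.
Circle about each station: (x + 92.7)² + (y + 206.8)² = 247.08²; (x − 188.7)² + (y + 59.8)² = 206.74²; (x − 173.3)² + (y − 132.3)² = 205.87².
Subtracting the STA05 equation from the STA06 and STA07 equations removes the quadratic terms:
562.8 x + 294.0 y = 6131.30
532.0 x + 678.2 y = 14842.72
Solving the 2×2 system: x ≈ -0.9, y ≈ 22.6 km.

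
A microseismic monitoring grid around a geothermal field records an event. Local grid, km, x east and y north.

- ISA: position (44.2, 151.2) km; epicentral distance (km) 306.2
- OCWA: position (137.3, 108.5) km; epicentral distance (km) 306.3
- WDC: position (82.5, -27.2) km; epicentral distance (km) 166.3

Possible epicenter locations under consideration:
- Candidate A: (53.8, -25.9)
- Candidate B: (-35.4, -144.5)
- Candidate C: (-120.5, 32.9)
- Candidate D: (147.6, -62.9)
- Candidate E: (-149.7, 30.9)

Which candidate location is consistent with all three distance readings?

Candidate B

For each candidate, compare |candidate − station| to the reported distance:
Candidate A: residuals ISA 128.8, OCWA 148.1, WDC 137.6 → max 148.1 km
Candidate B: residuals ISA 0.0, OCWA 0.0, WDC 0.0 → max 0.0 km
Candidate C: residuals ISA 103.4, OCWA 37.6, WDC 45.4 → max 103.4 km
Candidate D: residuals ISA 68.4, OCWA 134.6, WDC 92.1 → max 134.6 km
Candidate E: residuals ISA 78.0, OCWA 9.0, WDC 73.1 → max 78.0 km
Only Candidate B has all residuals ≈ 0.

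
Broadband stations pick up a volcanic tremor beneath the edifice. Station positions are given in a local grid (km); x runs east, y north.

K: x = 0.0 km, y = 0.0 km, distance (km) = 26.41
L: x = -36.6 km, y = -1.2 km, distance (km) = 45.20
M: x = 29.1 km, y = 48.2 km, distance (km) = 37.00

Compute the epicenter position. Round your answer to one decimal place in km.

x ≈ -0.8 km, y ≈ 26.4 km

Circle about each station: x² + y² = 26.41²; (x + 36.6)² + (y + 1.2)² = 45.20²; (x − 29.1)² + (y − 48.2)² = 37.00².
Subtracting the K equation from the L and M equations removes the quadratic terms:
-73.2 x − 2.4 y = -4.55
58.2 x + 96.4 y = 2498.54
Solving the 2×2 system: x ≈ -0.8, y ≈ 26.4 km.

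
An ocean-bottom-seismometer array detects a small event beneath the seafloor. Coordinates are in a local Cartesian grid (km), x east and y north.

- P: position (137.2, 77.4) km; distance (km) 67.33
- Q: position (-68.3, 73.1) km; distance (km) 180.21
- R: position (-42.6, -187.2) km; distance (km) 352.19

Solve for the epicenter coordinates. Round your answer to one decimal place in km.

Circle about each station: (x − 137.2)² + (y − 77.4)² = 67.33²; (x + 68.3)² + (y − 73.1)² = 180.21²; (x + 42.6)² + (y + 187.2)² = 352.19².
Subtracting the P equation from the Q and R equations removes the quadratic terms:
-411.0 x − 8.6 y = -42748.42
-359.6 x − 529.2 y = -107460.47
Solving the 2×2 system: x ≈ 101.2, y ≈ 134.3 km.

x ≈ 101.2 km, y ≈ 134.3 km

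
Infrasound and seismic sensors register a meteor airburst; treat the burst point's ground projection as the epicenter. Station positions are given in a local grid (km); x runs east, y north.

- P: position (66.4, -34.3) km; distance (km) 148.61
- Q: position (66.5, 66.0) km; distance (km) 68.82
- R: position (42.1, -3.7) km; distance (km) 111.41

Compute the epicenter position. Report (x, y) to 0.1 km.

Circle about each station: (x − 66.4)² + (y + 34.3)² = 148.61²; (x − 66.5)² + (y − 66.0)² = 68.82²; (x − 42.1)² + (y + 3.7)² = 111.41².
Subtracting the P equation from the Q and R equations removes the quadratic terms:
0.2 x + 200.6 y = 20541.54
-48.6 x + 61.2 y = 5873.39
Solving the 2×2 system: x ≈ 8.1, y ≈ 102.4 km.

(8.1, 102.4)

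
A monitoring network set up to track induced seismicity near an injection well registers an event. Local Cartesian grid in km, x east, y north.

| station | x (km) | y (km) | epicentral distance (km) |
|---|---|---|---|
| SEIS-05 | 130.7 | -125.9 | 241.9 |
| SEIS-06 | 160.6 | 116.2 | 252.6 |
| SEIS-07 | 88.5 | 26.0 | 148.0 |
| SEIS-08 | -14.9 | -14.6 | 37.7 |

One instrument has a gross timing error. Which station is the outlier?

SEIS-05

Solve using three stations at a time. Using SEIS-06, SEIS-07, SEIS-08 (subtract circle equations pairwise → linear system) gives (x, y) ≈ (-52.2, -19.9).
Distances from that point to each station vs reported:
  SEIS-05: calculated 211.4 vs reported 241.9 → residual 30.5 km
  SEIS-06: calculated 252.6 vs reported 252.6 → residual 0.0 km
  SEIS-07: calculated 148.0 vs reported 148.0 → residual 0.0 km
  SEIS-08: calculated 37.7 vs reported 37.7 → residual 0.0 km
SEIS-06, SEIS-07, SEIS-08 are mutually consistent (residuals ≈ 0); SEIS-05 is off by 30.5 km.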